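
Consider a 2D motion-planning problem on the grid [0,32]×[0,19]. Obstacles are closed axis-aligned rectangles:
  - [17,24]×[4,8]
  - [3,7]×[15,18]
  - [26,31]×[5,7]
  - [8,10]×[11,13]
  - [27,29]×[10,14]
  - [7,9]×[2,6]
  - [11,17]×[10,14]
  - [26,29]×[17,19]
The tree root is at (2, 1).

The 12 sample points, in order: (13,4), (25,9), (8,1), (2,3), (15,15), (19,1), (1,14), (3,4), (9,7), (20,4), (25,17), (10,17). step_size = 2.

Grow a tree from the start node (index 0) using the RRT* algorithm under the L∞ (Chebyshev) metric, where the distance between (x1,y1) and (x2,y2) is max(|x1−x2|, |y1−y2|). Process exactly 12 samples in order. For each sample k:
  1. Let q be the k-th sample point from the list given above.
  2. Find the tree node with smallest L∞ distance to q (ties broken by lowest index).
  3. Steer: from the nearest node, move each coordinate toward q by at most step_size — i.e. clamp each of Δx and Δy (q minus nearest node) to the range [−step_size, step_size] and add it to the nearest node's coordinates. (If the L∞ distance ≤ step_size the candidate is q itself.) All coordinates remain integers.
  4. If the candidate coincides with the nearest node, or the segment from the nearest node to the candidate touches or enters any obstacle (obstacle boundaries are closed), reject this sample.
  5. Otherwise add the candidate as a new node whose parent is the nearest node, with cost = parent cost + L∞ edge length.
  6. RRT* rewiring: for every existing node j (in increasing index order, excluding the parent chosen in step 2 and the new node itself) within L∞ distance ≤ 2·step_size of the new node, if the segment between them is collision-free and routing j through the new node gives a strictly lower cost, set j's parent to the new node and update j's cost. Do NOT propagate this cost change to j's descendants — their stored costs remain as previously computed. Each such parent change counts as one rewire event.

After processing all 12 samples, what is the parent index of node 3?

1. q=(13,4) nearest=0 d=11 new=(4,3) → add node 1 parent=0 cost=2
2. q=(25,9) nearest=1 d=21 new=(6,5) → add node 2 parent=1 cost=4
3. q=(8,1) nearest=1 d=4 new=(6,1) → add node 3 parent=1 cost=4
4. q=(2,3) nearest=0 d=2 new=(2,3) → add node 4 parent=0 cost=2
5. q=(15,15) nearest=2 d=10 new=(8,7) → blocked by [7,9]×[2,6], reject
6. q=(19,1) nearest=2 d=13 new=(8,3) → blocked by [7,9]×[2,6], reject
7. q=(1,14) nearest=2 d=9 new=(4,7) → add node 5 parent=2 cost=6
8. q=(3,4) nearest=1 d=1 new=(3,4) → add node 6 parent=1 cost=3
9. q=(9,7) nearest=2 d=3 new=(8,7) → blocked by [7,9]×[2,6], reject
10. q=(20,4) nearest=2 d=14 new=(8,4) → blocked by [7,9]×[2,6], reject
11. q=(25,17) nearest=2 d=19 new=(8,7) → blocked by [7,9]×[2,6], reject
12. q=(10,17) nearest=5 d=10 new=(6,9) → add node 7 parent=5 cost=8

Parent of node 3: 1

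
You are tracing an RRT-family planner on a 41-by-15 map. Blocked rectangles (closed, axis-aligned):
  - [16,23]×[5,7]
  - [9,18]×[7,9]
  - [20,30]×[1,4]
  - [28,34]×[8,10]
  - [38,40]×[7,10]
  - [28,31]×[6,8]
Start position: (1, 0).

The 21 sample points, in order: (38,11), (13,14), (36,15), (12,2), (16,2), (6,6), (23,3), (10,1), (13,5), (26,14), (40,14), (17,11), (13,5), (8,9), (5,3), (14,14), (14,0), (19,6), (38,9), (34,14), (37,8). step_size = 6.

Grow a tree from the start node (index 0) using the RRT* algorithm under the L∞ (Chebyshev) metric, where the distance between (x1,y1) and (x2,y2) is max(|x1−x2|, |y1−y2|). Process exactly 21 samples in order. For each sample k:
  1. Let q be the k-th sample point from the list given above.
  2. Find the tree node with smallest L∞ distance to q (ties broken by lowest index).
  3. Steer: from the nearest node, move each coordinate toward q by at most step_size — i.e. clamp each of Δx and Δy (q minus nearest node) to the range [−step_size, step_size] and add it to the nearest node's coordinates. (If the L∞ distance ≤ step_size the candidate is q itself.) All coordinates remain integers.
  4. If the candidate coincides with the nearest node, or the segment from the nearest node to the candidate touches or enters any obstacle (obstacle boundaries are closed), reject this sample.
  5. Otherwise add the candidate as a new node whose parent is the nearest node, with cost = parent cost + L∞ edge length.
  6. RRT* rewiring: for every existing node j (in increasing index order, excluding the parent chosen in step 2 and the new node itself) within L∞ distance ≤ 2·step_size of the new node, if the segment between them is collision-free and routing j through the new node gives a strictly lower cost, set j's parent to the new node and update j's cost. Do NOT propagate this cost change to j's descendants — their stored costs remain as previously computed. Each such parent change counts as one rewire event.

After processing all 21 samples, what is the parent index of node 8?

Parent of node 8: 1

1. q=(38,11) nearest=0 d=37 new=(7,6) → add node 1 parent=0 cost=6
2. q=(13,14) nearest=1 d=8 new=(13,12) → blocked by [9,18]×[7,9], reject
3. q=(36,15) nearest=1 d=29 new=(13,12) → blocked by [9,18]×[7,9], reject
4. q=(12,2) nearest=1 d=5 new=(12,2) → add node 2 parent=1 cost=11
5. q=(16,2) nearest=2 d=4 new=(16,2) → add node 3 parent=2 cost=15
6. q=(6,6) nearest=1 d=1 new=(6,6) → add node 4 parent=1 cost=7
7. q=(23,3) nearest=3 d=7 new=(22,3) → blocked by [20,30]×[1,4], reject
8. q=(10,1) nearest=2 d=2 new=(10,1) → add node 5 parent=2 cost=13
9. q=(13,5) nearest=2 d=3 new=(13,5) → add node 6 parent=2 cost=14
10. q=(26,14) nearest=3 d=12 new=(22,8) → blocked by [16,23]×[5,7], reject
11. q=(40,14) nearest=3 d=24 new=(22,8) → blocked by [16,23]×[5,7], reject
12. q=(17,11) nearest=6 d=6 new=(17,11) → blocked by [9,18]×[7,9], reject
13. q=(13,5) nearest=6 d=0 → coincident, reject
14. q=(8,9) nearest=1 d=3 new=(8,9) → add node 7 parent=1 cost=9
15. q=(5,3) nearest=1 d=3 new=(5,3) → add node 8 parent=1 cost=9
16. q=(14,14) nearest=7 d=6 new=(14,14) → add node 9 parent=7 cost=15
17. q=(14,0) nearest=2 d=2 new=(14,0) → add node 10 parent=2 cost=13
18. q=(19,6) nearest=3 d=4 new=(19,6) → blocked by [16,23]×[5,7], reject
19. q=(38,9) nearest=3 d=22 new=(22,8) → blocked by [16,23]×[5,7], reject
20. q=(34,14) nearest=3 d=18 new=(22,8) → blocked by [16,23]×[5,7], reject
21. q=(37,8) nearest=3 d=21 new=(22,8) → blocked by [16,23]×[5,7], reject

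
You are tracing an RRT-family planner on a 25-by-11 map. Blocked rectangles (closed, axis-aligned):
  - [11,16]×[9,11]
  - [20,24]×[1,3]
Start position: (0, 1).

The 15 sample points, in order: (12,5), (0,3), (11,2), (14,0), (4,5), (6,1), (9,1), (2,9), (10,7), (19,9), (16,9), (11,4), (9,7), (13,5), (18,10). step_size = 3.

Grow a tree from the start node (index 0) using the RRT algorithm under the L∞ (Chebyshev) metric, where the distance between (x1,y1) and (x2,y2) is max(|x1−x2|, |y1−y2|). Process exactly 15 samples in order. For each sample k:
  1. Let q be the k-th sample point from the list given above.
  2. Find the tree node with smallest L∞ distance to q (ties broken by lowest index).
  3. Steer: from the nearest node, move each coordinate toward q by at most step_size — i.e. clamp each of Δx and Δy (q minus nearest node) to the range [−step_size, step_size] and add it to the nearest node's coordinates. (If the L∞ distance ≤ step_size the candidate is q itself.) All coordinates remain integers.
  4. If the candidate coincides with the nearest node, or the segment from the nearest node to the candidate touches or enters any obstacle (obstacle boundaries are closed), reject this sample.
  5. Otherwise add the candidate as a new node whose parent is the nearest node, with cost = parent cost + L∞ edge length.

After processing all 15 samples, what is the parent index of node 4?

1. q=(12,5) nearest=0 d=12 new=(3,4) → add node 1 parent=0 cost=3
2. q=(0,3) nearest=0 d=2 new=(0,3) → add node 2 parent=0 cost=2
3. q=(11,2) nearest=1 d=8 new=(6,2) → add node 3 parent=1 cost=6
4. q=(14,0) nearest=3 d=8 new=(9,0) → add node 4 parent=3 cost=9
5. q=(4,5) nearest=1 d=1 new=(4,5) → add node 5 parent=1 cost=4
6. q=(6,1) nearest=3 d=1 new=(6,1) → add node 6 parent=3 cost=7
7. q=(9,1) nearest=4 d=1 new=(9,1) → add node 7 parent=4 cost=10
8. q=(2,9) nearest=5 d=4 new=(2,8) → add node 8 parent=5 cost=7
9. q=(10,7) nearest=3 d=5 new=(9,5) → add node 9 parent=3 cost=9
10. q=(19,9) nearest=4 d=10 new=(12,3) → add node 10 parent=4 cost=12
11. q=(16,9) nearest=10 d=6 new=(15,6) → add node 11 parent=10 cost=15
12. q=(11,4) nearest=10 d=1 new=(11,4) → add node 12 parent=10 cost=13
13. q=(9,7) nearest=9 d=2 new=(9,7) → add node 13 parent=9 cost=11
14. q=(13,5) nearest=10 d=2 new=(13,5) → add node 14 parent=10 cost=14
15. q=(18,10) nearest=11 d=4 new=(18,9) → add node 15 parent=11 cost=18

Parent of node 4: 3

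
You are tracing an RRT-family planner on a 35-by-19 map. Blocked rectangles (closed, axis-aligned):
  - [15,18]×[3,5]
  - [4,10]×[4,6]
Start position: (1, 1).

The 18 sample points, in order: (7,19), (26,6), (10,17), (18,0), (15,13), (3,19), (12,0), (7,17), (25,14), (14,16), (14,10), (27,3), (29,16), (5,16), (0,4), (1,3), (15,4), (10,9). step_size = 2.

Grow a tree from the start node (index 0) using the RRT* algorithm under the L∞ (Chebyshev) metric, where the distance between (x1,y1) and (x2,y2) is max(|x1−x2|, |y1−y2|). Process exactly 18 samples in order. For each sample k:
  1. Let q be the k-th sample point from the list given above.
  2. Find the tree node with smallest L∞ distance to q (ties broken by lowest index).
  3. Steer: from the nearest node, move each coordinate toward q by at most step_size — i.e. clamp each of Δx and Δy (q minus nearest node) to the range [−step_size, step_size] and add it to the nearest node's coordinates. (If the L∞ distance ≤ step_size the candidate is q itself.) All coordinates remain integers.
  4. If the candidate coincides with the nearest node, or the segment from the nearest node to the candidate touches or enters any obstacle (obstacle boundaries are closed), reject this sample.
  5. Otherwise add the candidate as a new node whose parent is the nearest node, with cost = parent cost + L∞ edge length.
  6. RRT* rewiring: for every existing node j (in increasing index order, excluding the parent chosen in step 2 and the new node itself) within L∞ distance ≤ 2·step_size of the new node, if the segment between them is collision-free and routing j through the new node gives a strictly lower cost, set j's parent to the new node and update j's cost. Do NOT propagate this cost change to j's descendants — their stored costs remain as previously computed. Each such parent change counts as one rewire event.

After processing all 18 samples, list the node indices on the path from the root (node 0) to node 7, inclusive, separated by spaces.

Path: 0 1 2 4 5 6 7

1. q=(7,19) nearest=0 d=18 new=(3,3) → add node 1 parent=0 cost=2
2. q=(26,6) nearest=1 d=23 new=(5,5) → blocked by [4,10]×[4,6], reject
3. q=(10,17) nearest=1 d=14 new=(5,5) → blocked by [4,10]×[4,6], reject
4. q=(18,0) nearest=1 d=15 new=(5,1) → add node 2 parent=1 cost=4
5. q=(15,13) nearest=1 d=12 new=(5,5) → blocked by [4,10]×[4,6], reject
6. q=(3,19) nearest=1 d=16 new=(3,5) → add node 3 parent=1 cost=4
7. q=(12,0) nearest=2 d=7 new=(7,0) → add node 4 parent=2 cost=6
8. q=(7,17) nearest=3 d=12 new=(5,7) → blocked by [4,10]×[4,6], reject
9. q=(25,14) nearest=4 d=18 new=(9,2) → add node 5 parent=4 cost=8
10. q=(14,16) nearest=3 d=11 new=(5,7) → blocked by [4,10]×[4,6], reject
11. q=(14,10) nearest=5 d=8 new=(11,4) → add node 6 parent=5 cost=10
12. q=(27,3) nearest=6 d=16 new=(13,3) → add node 7 parent=6 cost=12
13. q=(29,16) nearest=7 d=16 new=(15,5) → blocked by [15,18]×[3,5], reject
14. q=(5,16) nearest=3 d=11 new=(5,7) → blocked by [4,10]×[4,6], reject
15. q=(0,4) nearest=0 d=3 new=(0,3) → add node 8 parent=0 cost=2
16. q=(1,3) nearest=8 d=1 new=(1,3) → add node 9 parent=8 cost=3
17. q=(15,4) nearest=7 d=2 new=(15,4) → blocked by [15,18]×[3,5], reject
18. q=(10,9) nearest=6 d=5 new=(10,6) → blocked by [4,10]×[4,6], reject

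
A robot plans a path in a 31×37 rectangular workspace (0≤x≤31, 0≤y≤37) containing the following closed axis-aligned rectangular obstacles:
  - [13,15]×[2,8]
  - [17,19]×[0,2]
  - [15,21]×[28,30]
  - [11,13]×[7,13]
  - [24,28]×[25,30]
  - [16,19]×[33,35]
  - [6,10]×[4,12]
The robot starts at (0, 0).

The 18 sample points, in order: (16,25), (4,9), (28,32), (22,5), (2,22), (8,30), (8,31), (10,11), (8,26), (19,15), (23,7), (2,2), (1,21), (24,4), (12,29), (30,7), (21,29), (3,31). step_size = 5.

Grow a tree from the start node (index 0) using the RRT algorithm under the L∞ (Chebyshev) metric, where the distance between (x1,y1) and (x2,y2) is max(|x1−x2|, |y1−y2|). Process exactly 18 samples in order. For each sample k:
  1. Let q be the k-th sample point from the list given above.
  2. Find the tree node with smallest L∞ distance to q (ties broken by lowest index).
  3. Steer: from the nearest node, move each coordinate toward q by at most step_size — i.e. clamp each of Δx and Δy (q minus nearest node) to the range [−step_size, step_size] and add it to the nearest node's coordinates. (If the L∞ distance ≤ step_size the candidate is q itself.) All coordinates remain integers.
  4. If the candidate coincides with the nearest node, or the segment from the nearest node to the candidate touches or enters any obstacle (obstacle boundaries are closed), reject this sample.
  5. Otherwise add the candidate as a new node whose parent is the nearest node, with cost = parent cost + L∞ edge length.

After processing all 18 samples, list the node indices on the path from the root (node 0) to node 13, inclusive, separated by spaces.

1. q=(16,25) nearest=0 d=25 new=(5,5) → add node 1 parent=0 cost=5
2. q=(4,9) nearest=1 d=4 new=(4,9) → add node 2 parent=1 cost=9
3. q=(28,32) nearest=2 d=24 new=(9,14) → blocked by [6,10]×[4,12], reject
4. q=(22,5) nearest=1 d=17 new=(10,5) → blocked by [6,10]×[4,12], reject
5. q=(2,22) nearest=2 d=13 new=(2,14) → add node 3 parent=2 cost=14
6. q=(8,30) nearest=3 d=16 new=(7,19) → add node 4 parent=3 cost=19
7. q=(8,31) nearest=4 d=12 new=(8,24) → add node 5 parent=4 cost=24
8. q=(10,11) nearest=1 d=6 new=(10,10) → blocked by [6,10]×[4,12], reject
9. q=(8,26) nearest=5 d=2 new=(8,26) → add node 6 parent=5 cost=26
10. q=(19,15) nearest=5 d=11 new=(13,19) → add node 7 parent=5 cost=29
11. q=(23,7) nearest=7 d=12 new=(18,14) → add node 8 parent=7 cost=34
12. q=(2,2) nearest=0 d=2 new=(2,2) → add node 9 parent=0 cost=2
13. q=(1,21) nearest=4 d=6 new=(2,21) → add node 10 parent=4 cost=24
14. q=(24,4) nearest=8 d=10 new=(23,9) → add node 11 parent=8 cost=39
15. q=(12,29) nearest=6 d=4 new=(12,29) → add node 12 parent=6 cost=30
16. q=(30,7) nearest=11 d=7 new=(28,7) → add node 13 parent=11 cost=44
17. q=(21,29) nearest=12 d=9 new=(17,29) → blocked by [15,21]×[28,30], reject
18. q=(3,31) nearest=6 d=5 new=(3,31) → add node 14 parent=6 cost=31

Path: 0 1 2 3 4 5 7 8 11 13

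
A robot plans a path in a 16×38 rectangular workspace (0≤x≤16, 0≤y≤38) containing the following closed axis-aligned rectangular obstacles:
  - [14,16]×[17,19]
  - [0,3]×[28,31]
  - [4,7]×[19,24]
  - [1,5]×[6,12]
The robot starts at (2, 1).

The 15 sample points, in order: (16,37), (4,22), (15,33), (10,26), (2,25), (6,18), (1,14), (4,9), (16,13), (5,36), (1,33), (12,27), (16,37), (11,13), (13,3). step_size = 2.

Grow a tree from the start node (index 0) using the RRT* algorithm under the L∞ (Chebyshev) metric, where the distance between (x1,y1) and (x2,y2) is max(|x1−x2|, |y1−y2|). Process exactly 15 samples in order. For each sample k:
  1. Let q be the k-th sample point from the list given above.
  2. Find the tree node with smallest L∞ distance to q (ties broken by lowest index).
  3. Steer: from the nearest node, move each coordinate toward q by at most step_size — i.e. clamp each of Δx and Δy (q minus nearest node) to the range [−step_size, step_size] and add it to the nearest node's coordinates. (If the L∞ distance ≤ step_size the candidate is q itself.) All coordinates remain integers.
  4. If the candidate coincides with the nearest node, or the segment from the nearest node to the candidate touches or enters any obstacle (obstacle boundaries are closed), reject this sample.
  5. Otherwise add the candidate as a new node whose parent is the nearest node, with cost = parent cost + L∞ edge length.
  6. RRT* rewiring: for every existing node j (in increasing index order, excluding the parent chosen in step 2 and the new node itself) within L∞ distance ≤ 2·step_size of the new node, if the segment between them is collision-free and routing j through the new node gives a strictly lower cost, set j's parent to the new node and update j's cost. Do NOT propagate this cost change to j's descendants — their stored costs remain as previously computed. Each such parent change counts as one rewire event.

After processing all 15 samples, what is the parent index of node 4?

1. q=(16,37) nearest=0 d=36 new=(4,3) → add node 1 parent=0 cost=2
2. q=(4,22) nearest=1 d=19 new=(4,5) → add node 2 parent=1 cost=4
3. q=(15,33) nearest=2 d=28 new=(6,7) → blocked by [1,5]×[6,12], reject
4. q=(10,26) nearest=2 d=21 new=(6,7) → blocked by [1,5]×[6,12], reject
5. q=(2,25) nearest=2 d=20 new=(2,7) → blocked by [1,5]×[6,12], reject
6. q=(6,18) nearest=2 d=13 new=(6,7) → blocked by [1,5]×[6,12], reject
7. q=(1,14) nearest=2 d=9 new=(2,7) → blocked by [1,5]×[6,12], reject
8. q=(4,9) nearest=2 d=4 new=(4,7) → blocked by [1,5]×[6,12], reject
9. q=(16,13) nearest=1 d=12 new=(6,5) → add node 3 parent=1 cost=4
10. q=(5,36) nearest=2 d=31 new=(5,7) → blocked by [1,5]×[6,12], reject
11. q=(1,33) nearest=2 d=28 new=(2,7) → blocked by [1,5]×[6,12], reject
12. q=(12,27) nearest=2 d=22 new=(6,7) → blocked by [1,5]×[6,12], reject
13. q=(16,37) nearest=2 d=32 new=(6,7) → blocked by [1,5]×[6,12], reject
14. q=(11,13) nearest=2 d=8 new=(6,7) → blocked by [1,5]×[6,12], reject
15. q=(13,3) nearest=3 d=7 new=(8,3) → add node 4 parent=3 cost=6

Parent of node 4: 3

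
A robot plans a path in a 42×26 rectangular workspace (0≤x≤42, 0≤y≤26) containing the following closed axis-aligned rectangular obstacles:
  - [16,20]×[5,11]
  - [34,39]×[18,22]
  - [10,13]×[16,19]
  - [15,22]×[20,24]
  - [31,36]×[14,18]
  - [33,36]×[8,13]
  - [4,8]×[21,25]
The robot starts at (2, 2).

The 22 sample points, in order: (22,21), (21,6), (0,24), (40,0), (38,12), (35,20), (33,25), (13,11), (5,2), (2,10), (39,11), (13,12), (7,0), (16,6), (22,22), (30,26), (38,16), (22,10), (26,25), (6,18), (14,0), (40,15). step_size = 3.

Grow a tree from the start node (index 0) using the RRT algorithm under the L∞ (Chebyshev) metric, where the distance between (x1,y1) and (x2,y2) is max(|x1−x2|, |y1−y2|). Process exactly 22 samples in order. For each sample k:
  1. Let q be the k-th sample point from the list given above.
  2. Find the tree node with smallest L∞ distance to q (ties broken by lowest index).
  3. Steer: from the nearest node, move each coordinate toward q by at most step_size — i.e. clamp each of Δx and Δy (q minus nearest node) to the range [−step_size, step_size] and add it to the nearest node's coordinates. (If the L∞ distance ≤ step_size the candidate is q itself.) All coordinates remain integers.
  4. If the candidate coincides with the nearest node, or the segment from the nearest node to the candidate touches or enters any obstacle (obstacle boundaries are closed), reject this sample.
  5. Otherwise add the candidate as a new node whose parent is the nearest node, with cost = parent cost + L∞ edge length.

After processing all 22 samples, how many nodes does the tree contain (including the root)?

Node count: 18

1. q=(22,21) nearest=0 d=20 new=(5,5) → add node 1 parent=0 cost=3
2. q=(21,6) nearest=1 d=16 new=(8,6) → add node 2 parent=1 cost=6
3. q=(0,24) nearest=2 d=18 new=(5,9) → add node 3 parent=2 cost=9
4. q=(40,0) nearest=2 d=32 new=(11,3) → add node 4 parent=2 cost=9
5. q=(38,12) nearest=4 d=27 new=(14,6) → add node 5 parent=4 cost=12
6. q=(35,20) nearest=5 d=21 new=(17,9) → blocked by [16,20]×[5,11], reject
7. q=(33,25) nearest=5 d=19 new=(17,9) → blocked by [16,20]×[5,11], reject
8. q=(13,11) nearest=2 d=5 new=(11,9) → add node 6 parent=2 cost=9
9. q=(5,2) nearest=0 d=3 new=(5,2) → add node 7 parent=0 cost=3
10. q=(2,10) nearest=3 d=3 new=(2,10) → add node 8 parent=3 cost=12
11. q=(39,11) nearest=5 d=25 new=(17,9) → blocked by [16,20]×[5,11], reject
12. q=(13,12) nearest=6 d=3 new=(13,12) → add node 9 parent=6 cost=12
13. q=(7,0) nearest=7 d=2 new=(7,0) → add node 10 parent=7 cost=5
14. q=(16,6) nearest=5 d=2 new=(16,6) → blocked by [16,20]×[5,11], reject
15. q=(22,22) nearest=9 d=10 new=(16,15) → add node 11 parent=9 cost=15
16. q=(30,26) nearest=11 d=14 new=(19,18) → add node 12 parent=11 cost=18
17. q=(38,16) nearest=12 d=19 new=(22,16) → add node 13 parent=12 cost=21
18. q=(22,10) nearest=11 d=6 new=(19,12) → add node 14 parent=11 cost=18
19. q=(26,25) nearest=12 d=7 new=(22,21) → blocked by [15,22]×[20,24], reject
20. q=(6,18) nearest=9 d=7 new=(10,15) → add node 15 parent=9 cost=15
21. q=(14,0) nearest=4 d=3 new=(14,0) → add node 16 parent=4 cost=12
22. q=(40,15) nearest=13 d=18 new=(25,15) → add node 17 parent=13 cost=24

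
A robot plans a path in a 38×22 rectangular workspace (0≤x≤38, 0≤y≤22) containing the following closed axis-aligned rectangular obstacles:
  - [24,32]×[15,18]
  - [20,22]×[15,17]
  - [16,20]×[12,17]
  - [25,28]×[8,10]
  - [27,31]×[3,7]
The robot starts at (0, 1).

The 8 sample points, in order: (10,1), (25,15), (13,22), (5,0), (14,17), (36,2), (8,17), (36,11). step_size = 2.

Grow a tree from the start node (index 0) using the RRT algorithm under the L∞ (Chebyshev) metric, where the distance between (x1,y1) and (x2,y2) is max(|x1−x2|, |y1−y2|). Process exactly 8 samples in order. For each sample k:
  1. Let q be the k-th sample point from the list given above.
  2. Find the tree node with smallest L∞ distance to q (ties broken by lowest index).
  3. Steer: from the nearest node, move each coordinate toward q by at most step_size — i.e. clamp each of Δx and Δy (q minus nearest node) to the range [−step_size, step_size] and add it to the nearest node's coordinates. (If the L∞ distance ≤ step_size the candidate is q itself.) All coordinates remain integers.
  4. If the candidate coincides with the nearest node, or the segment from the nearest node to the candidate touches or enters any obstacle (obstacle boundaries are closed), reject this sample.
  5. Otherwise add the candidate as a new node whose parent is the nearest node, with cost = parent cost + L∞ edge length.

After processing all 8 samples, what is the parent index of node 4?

Parent of node 4: 1

1. q=(10,1) nearest=0 d=10 new=(2,1) → add node 1 parent=0 cost=2
2. q=(25,15) nearest=1 d=23 new=(4,3) → add node 2 parent=1 cost=4
3. q=(13,22) nearest=2 d=19 new=(6,5) → add node 3 parent=2 cost=6
4. q=(5,0) nearest=1 d=3 new=(4,0) → add node 4 parent=1 cost=4
5. q=(14,17) nearest=3 d=12 new=(8,7) → add node 5 parent=3 cost=8
6. q=(36,2) nearest=5 d=28 new=(10,5) → add node 6 parent=5 cost=10
7. q=(8,17) nearest=5 d=10 new=(8,9) → add node 7 parent=5 cost=10
8. q=(36,11) nearest=6 d=26 new=(12,7) → add node 8 parent=6 cost=12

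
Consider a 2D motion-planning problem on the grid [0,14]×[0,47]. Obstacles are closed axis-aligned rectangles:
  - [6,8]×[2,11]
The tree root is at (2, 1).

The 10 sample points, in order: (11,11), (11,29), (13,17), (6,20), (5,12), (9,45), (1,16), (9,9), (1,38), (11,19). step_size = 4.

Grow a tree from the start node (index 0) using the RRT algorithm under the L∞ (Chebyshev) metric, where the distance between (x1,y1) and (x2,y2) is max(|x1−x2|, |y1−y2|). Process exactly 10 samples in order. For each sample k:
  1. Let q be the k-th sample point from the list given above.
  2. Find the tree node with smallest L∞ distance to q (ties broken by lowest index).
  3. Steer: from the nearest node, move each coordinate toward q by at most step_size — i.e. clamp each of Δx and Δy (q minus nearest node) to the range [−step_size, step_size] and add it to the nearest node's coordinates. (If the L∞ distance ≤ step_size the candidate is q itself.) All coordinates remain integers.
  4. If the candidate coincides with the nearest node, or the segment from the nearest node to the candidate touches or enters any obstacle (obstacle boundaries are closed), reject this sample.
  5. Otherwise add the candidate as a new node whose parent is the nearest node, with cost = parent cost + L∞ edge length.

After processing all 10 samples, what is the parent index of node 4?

Parent of node 4: 2

1. q=(11,11) nearest=0 d=10 new=(6,5) → blocked by [6,8]×[2,11], reject
2. q=(11,29) nearest=0 d=28 new=(6,5) → blocked by [6,8]×[2,11], reject
3. q=(13,17) nearest=0 d=16 new=(6,5) → blocked by [6,8]×[2,11], reject
4. q=(6,20) nearest=0 d=19 new=(6,5) → blocked by [6,8]×[2,11], reject
5. q=(5,12) nearest=0 d=11 new=(5,5) → add node 1 parent=0 cost=4
6. q=(9,45) nearest=1 d=40 new=(9,9) → blocked by [6,8]×[2,11], reject
7. q=(1,16) nearest=1 d=11 new=(1,9) → add node 2 parent=1 cost=8
8. q=(9,9) nearest=1 d=4 new=(9,9) → blocked by [6,8]×[2,11], reject
9. q=(1,38) nearest=2 d=29 new=(1,13) → add node 3 parent=2 cost=12
10. q=(11,19) nearest=2 d=10 new=(5,13) → add node 4 parent=2 cost=12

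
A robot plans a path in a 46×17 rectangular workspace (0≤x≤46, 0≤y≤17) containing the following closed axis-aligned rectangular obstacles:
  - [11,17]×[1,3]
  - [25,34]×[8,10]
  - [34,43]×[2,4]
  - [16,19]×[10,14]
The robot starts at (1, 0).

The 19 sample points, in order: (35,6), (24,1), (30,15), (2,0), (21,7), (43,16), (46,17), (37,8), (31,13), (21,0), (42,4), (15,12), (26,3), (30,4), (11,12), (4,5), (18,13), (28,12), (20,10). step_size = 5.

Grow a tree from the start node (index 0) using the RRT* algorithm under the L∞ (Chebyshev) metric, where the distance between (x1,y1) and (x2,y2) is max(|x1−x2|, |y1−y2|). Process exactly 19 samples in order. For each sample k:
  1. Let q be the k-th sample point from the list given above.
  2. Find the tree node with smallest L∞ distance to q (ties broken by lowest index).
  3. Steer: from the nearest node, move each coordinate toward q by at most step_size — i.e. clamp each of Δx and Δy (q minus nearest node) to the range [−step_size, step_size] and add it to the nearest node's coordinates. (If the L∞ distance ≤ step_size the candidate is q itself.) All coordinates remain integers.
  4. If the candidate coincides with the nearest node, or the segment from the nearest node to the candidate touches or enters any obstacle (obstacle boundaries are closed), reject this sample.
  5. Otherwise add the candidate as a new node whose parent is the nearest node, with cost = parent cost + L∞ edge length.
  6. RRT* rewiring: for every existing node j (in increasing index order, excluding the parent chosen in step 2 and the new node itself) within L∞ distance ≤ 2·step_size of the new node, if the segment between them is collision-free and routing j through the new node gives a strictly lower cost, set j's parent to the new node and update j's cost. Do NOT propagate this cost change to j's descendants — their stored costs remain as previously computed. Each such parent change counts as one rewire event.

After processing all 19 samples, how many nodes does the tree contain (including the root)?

Node count: 15

1. q=(35,6) nearest=0 d=34 new=(6,5) → add node 1 parent=0 cost=5
2. q=(24,1) nearest=1 d=18 new=(11,1) → blocked by [11,17]×[1,3], reject
3. q=(30,15) nearest=1 d=24 new=(11,10) → add node 2 parent=1 cost=10
4. q=(2,0) nearest=0 d=1 new=(2,0) → add node 3 parent=0 cost=1
5. q=(21,7) nearest=2 d=10 new=(16,7) → add node 4 parent=2 cost=15
6. q=(43,16) nearest=4 d=27 new=(21,12) → blocked by [16,19]×[10,14], reject
7. q=(46,17) nearest=4 d=30 new=(21,12) → blocked by [16,19]×[10,14], reject
8. q=(37,8) nearest=4 d=21 new=(21,8) → add node 5 parent=4 cost=20
9. q=(31,13) nearest=5 d=10 new=(26,13) → add node 6 parent=5 cost=25
10. q=(21,0) nearest=4 d=7 new=(21,2) → add node 7 parent=4 cost=20
11. q=(42,4) nearest=6 d=16 new=(31,8) → blocked by [25,34]×[8,10], reject
12. q=(15,12) nearest=2 d=4 new=(15,12) → add node 8 parent=2 cost=14
13. q=(26,3) nearest=5 d=5 new=(26,3) → add node 9 parent=5 cost=25
14. q=(30,4) nearest=9 d=4 new=(30,4) → add node 10 parent=9 cost=29
15. q=(11,12) nearest=2 d=2 new=(11,12) → add node 11 parent=2 cost=12
16. q=(4,5) nearest=1 d=2 new=(4,5) → add node 12 parent=1 cost=7
17. q=(18,13) nearest=8 d=3 new=(18,13) → blocked by [16,19]×[10,14], reject
18. q=(28,12) nearest=6 d=2 new=(28,12) → add node 13 parent=6 cost=27
19. q=(20,10) nearest=5 d=2 new=(20,10) → add node 14 parent=5 cost=22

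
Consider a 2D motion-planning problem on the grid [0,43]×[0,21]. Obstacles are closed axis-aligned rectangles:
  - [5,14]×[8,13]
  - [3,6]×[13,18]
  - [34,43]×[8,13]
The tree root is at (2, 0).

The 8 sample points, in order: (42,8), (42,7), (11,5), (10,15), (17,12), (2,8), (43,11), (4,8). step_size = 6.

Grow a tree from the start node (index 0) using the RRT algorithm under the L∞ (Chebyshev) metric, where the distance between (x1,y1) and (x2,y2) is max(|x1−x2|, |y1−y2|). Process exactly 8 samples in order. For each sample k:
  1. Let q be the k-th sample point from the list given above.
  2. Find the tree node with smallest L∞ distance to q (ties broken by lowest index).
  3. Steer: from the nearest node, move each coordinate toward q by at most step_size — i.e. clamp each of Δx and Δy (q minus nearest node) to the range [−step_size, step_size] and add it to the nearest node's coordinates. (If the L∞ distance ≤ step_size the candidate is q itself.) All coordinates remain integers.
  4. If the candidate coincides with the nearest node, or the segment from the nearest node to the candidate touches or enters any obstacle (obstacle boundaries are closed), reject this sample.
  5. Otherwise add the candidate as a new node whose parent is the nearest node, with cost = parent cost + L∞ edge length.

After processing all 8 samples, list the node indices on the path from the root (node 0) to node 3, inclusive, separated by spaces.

1. q=(42,8) nearest=0 d=40 new=(8,6) → add node 1 parent=0 cost=6
2. q=(42,7) nearest=1 d=34 new=(14,7) → add node 2 parent=1 cost=12
3. q=(11,5) nearest=1 d=3 new=(11,5) → add node 3 parent=1 cost=9
4. q=(10,15) nearest=2 d=8 new=(10,13) → blocked by [5,14]×[8,13], reject
5. q=(17,12) nearest=2 d=5 new=(17,12) → add node 4 parent=2 cost=17
6. q=(2,8) nearest=1 d=6 new=(2,8) → add node 5 parent=1 cost=12
7. q=(43,11) nearest=4 d=26 new=(23,11) → add node 6 parent=4 cost=23
8. q=(4,8) nearest=5 d=2 new=(4,8) → add node 7 parent=5 cost=14

Path: 0 1 3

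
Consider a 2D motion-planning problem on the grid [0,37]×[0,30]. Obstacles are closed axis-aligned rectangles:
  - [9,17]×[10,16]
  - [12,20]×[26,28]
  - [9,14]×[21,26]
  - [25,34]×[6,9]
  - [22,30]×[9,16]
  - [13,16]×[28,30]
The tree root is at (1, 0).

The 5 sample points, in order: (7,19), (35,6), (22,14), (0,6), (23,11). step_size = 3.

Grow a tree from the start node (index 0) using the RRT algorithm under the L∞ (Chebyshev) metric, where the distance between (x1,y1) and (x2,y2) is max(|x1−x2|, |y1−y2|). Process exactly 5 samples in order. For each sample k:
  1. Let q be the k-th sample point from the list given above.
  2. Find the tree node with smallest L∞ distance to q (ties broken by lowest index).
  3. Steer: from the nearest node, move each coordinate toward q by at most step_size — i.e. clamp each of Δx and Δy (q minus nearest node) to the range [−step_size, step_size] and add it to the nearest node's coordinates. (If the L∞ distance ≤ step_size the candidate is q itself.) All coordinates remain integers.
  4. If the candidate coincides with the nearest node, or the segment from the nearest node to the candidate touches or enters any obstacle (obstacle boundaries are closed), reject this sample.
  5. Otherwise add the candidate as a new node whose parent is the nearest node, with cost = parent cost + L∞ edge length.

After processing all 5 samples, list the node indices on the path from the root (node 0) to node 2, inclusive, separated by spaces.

1. q=(7,19) nearest=0 d=19 new=(4,3) → add node 1 parent=0 cost=3
2. q=(35,6) nearest=1 d=31 new=(7,6) → add node 2 parent=1 cost=6
3. q=(22,14) nearest=2 d=15 new=(10,9) → add node 3 parent=2 cost=9
4. q=(0,6) nearest=1 d=4 new=(1,6) → add node 4 parent=1 cost=6
5. q=(23,11) nearest=3 d=13 new=(13,11) → blocked by [9,17]×[10,16], reject

Path: 0 1 2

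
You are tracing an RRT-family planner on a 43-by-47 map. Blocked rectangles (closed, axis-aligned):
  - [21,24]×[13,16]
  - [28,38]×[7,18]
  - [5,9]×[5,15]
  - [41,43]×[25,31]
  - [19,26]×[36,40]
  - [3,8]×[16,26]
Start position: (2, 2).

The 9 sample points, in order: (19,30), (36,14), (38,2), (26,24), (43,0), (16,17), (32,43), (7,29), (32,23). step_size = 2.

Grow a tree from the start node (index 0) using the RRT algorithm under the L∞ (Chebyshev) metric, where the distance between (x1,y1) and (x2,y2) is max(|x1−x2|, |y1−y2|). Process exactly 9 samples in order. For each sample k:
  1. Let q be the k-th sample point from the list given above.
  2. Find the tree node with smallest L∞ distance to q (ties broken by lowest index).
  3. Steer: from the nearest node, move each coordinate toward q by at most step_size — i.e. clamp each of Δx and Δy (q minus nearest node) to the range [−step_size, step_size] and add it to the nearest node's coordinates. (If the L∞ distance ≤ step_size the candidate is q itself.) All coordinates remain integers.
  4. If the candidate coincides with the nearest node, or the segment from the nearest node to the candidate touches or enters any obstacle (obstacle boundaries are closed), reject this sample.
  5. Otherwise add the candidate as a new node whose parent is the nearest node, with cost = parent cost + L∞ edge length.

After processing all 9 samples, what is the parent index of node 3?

1. q=(19,30) nearest=0 d=28 new=(4,4) → add node 1 parent=0 cost=2
2. q=(36,14) nearest=1 d=32 new=(6,6) → blocked by [5,9]×[5,15], reject
3. q=(38,2) nearest=1 d=34 new=(6,2) → add node 2 parent=1 cost=4
4. q=(26,24) nearest=1 d=22 new=(6,6) → blocked by [5,9]×[5,15], reject
5. q=(43,0) nearest=2 d=37 new=(8,0) → add node 3 parent=2 cost=6
6. q=(16,17) nearest=1 d=13 new=(6,6) → blocked by [5,9]×[5,15], reject
7. q=(32,43) nearest=1 d=39 new=(6,6) → blocked by [5,9]×[5,15], reject
8. q=(7,29) nearest=1 d=25 new=(6,6) → blocked by [5,9]×[5,15], reject
9. q=(32,23) nearest=3 d=24 new=(10,2) → add node 4 parent=3 cost=8

Parent of node 3: 2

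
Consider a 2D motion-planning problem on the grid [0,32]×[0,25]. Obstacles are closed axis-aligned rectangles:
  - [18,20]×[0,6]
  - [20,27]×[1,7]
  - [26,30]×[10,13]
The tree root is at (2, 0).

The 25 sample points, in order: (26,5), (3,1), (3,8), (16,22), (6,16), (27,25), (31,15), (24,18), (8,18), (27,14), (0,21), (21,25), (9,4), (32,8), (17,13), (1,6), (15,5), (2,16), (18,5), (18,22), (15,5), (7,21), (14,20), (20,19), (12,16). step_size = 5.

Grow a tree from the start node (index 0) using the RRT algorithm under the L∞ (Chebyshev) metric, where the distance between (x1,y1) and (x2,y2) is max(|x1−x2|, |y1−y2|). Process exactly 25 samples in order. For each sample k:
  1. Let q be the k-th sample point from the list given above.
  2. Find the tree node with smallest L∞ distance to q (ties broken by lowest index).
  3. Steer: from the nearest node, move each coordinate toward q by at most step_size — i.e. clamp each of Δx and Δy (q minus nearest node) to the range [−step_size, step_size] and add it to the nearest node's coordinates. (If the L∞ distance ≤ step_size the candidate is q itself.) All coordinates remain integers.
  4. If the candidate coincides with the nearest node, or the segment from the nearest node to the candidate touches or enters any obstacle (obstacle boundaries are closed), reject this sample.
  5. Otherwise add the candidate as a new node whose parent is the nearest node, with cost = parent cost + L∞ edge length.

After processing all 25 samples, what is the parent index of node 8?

1. q=(26,5) nearest=0 d=24 new=(7,5) → add node 1 parent=0 cost=5
2. q=(3,1) nearest=0 d=1 new=(3,1) → add node 2 parent=0 cost=1
3. q=(3,8) nearest=1 d=4 new=(3,8) → add node 3 parent=1 cost=9
4. q=(16,22) nearest=3 d=14 new=(8,13) → add node 4 parent=3 cost=14
5. q=(6,16) nearest=4 d=3 new=(6,16) → add node 5 parent=4 cost=17
6. q=(27,25) nearest=4 d=19 new=(13,18) → add node 6 parent=4 cost=19
7. q=(31,15) nearest=6 d=18 new=(18,15) → add node 7 parent=6 cost=24
8. q=(24,18) nearest=7 d=6 new=(23,18) → add node 8 parent=7 cost=29
9. q=(8,18) nearest=5 d=2 new=(8,18) → add node 9 parent=5 cost=19
10. q=(27,14) nearest=8 d=4 new=(27,14) → add node 10 parent=8 cost=33
11. q=(0,21) nearest=5 d=6 new=(1,21) → add node 11 parent=5 cost=22
12. q=(21,25) nearest=8 d=7 new=(21,23) → add node 12 parent=8 cost=34
13. q=(9,4) nearest=1 d=2 new=(9,4) → add node 13 parent=1 cost=7
14. q=(32,8) nearest=10 d=6 new=(32,9) → blocked by [26,30]×[10,13], reject
15. q=(17,13) nearest=7 d=2 new=(17,13) → add node 14 parent=7 cost=26
16. q=(1,6) nearest=3 d=2 new=(1,6) → add node 15 parent=3 cost=11
17. q=(15,5) nearest=13 d=6 new=(14,5) → add node 16 parent=13 cost=12
18. q=(2,16) nearest=5 d=4 new=(2,16) → add node 17 parent=5 cost=21
19. q=(18,5) nearest=16 d=4 new=(18,5) → blocked by [18,20]×[0,6], reject
20. q=(18,22) nearest=12 d=3 new=(18,22) → add node 18 parent=12 cost=37
21. q=(15,5) nearest=16 d=1 new=(15,5) → add node 19 parent=16 cost=13
22. q=(7,21) nearest=9 d=3 new=(7,21) → add node 20 parent=9 cost=22
23. q=(14,20) nearest=6 d=2 new=(14,20) → add node 21 parent=6 cost=21
24. q=(20,19) nearest=8 d=3 new=(20,19) → add node 22 parent=8 cost=32
25. q=(12,16) nearest=6 d=2 new=(12,16) → add node 23 parent=6 cost=21

Parent of node 8: 7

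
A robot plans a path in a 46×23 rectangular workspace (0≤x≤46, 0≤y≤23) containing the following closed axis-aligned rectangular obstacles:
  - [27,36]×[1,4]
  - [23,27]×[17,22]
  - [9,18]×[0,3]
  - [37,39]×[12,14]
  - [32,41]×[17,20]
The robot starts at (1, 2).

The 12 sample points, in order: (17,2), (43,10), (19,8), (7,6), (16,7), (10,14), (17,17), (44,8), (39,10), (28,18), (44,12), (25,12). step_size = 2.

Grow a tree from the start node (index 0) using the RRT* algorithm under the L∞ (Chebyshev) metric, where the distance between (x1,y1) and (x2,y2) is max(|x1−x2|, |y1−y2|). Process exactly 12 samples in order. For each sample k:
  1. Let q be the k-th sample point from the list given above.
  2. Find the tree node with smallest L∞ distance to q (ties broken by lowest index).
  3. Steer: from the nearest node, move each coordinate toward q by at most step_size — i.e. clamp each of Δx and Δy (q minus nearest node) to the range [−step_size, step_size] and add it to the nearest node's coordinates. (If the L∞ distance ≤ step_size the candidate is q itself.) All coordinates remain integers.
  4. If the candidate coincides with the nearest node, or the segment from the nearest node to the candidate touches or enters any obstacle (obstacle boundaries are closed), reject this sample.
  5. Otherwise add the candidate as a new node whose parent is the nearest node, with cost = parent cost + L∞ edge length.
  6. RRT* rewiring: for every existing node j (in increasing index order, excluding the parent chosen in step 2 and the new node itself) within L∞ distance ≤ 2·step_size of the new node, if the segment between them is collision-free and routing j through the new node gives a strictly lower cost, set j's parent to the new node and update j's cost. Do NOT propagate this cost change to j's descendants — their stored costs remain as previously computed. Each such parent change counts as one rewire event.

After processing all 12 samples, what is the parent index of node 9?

Parent of node 9: 8

1. q=(17,2) nearest=0 d=16 new=(3,2) → add node 1 parent=0 cost=2
2. q=(43,10) nearest=1 d=40 new=(5,4) → add node 2 parent=1 cost=4
3. q=(19,8) nearest=2 d=14 new=(7,6) → add node 3 parent=2 cost=6
4. q=(7,6) nearest=3 d=0 → coincident, reject
5. q=(16,7) nearest=3 d=9 new=(9,7) → add node 4 parent=3 cost=8
6. q=(10,14) nearest=4 d=7 new=(10,9) → add node 5 parent=4 cost=10
7. q=(17,17) nearest=5 d=8 new=(12,11) → add node 6 parent=5 cost=12
8. q=(44,8) nearest=6 d=32 new=(14,9) → add node 7 parent=6 cost=14
9. q=(39,10) nearest=7 d=25 new=(16,10) → add node 8 parent=7 cost=16
10. q=(28,18) nearest=8 d=12 new=(18,12) → add node 9 parent=8 cost=18
11. q=(44,12) nearest=9 d=26 new=(20,12) → add node 10 parent=9 cost=20
12. q=(25,12) nearest=10 d=5 new=(22,12) → add node 11 parent=10 cost=22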